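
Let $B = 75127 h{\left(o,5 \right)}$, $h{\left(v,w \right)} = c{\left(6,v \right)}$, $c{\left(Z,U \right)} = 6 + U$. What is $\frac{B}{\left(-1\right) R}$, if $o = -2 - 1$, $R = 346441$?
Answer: $- \frac{225381}{346441} \approx -0.65056$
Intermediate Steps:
$o = -3$ ($o = -2 - 1 = -3$)
$h{\left(v,w \right)} = 6 + v$
$B = 225381$ ($B = 75127 \left(6 - 3\right) = 75127 \cdot 3 = 225381$)
$\frac{B}{\left(-1\right) R} = \frac{225381}{\left(-1\right) 346441} = \frac{225381}{-346441} = 225381 \left(- \frac{1}{346441}\right) = - \frac{225381}{346441}$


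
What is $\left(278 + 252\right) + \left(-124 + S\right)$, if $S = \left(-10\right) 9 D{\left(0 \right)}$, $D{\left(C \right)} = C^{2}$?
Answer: $406$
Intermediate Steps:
$S = 0$ ($S = \left(-10\right) 9 \cdot 0^{2} = \left(-90\right) 0 = 0$)
$\left(278 + 252\right) + \left(-124 + S\right) = \left(278 + 252\right) + \left(-124 + 0\right) = 530 - 124 = 406$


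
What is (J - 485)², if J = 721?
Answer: 55696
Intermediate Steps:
(J - 485)² = (721 - 485)² = 236² = 55696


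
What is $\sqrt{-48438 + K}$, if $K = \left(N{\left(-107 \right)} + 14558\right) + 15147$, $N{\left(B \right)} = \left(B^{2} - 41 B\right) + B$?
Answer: $2 i \sqrt{751} \approx 54.809 i$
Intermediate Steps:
$N{\left(B \right)} = B^{2} - 40 B$
$K = 45434$ ($K = \left(- 107 \left(-40 - 107\right) + 14558\right) + 15147 = \left(\left(-107\right) \left(-147\right) + 14558\right) + 15147 = \left(15729 + 14558\right) + 15147 = 30287 + 15147 = 45434$)
$\sqrt{-48438 + K} = \sqrt{-48438 + 45434} = \sqrt{-3004} = 2 i \sqrt{751}$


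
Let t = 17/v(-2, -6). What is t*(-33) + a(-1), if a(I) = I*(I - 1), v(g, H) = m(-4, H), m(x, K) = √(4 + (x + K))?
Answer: 2 + 187*I*√6/2 ≈ 2.0 + 229.03*I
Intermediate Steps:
m(x, K) = √(4 + K + x) (m(x, K) = √(4 + (K + x)) = √(4 + K + x))
v(g, H) = √H (v(g, H) = √(4 + H - 4) = √H)
a(I) = I*(-1 + I)
t = -17*I*√6/6 (t = 17/(√(-6)) = 17/((I*√6)) = 17*(-I*√6/6) = -17*I*√6/6 ≈ -6.9402*I)
t*(-33) + a(-1) = -17*I*√6/6*(-33) - (-1 - 1) = 187*I*√6/2 - 1*(-2) = 187*I*√6/2 + 2 = 2 + 187*I*√6/2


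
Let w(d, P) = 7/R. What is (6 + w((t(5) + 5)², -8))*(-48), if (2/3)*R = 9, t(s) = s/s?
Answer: -2816/9 ≈ -312.89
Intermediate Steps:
t(s) = 1
R = 27/2 (R = (3/2)*9 = 27/2 ≈ 13.500)
w(d, P) = 14/27 (w(d, P) = 7/(27/2) = 7*(2/27) = 14/27)
(6 + w((t(5) + 5)², -8))*(-48) = (6 + 14/27)*(-48) = (176/27)*(-48) = -2816/9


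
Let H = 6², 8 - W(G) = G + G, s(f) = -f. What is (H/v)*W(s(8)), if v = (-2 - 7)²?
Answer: 32/3 ≈ 10.667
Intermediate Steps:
W(G) = 8 - 2*G (W(G) = 8 - (G + G) = 8 - 2*G)
H = 36
v = 81 (v = (-9)² = 81)
(H/v)*W(s(8)) = (36/81)*(8 - (-2)*8) = (36*(1/81))*(8 - 2*(-8)) = 4*(8 + 16)/9 = (4/9)*24 = 32/3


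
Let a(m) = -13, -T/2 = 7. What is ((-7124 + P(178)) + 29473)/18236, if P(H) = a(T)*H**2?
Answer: -389543/18236 ≈ -21.361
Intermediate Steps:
T = -14 (T = -2*7 = -14)
P(H) = -13*H**2
((-7124 + P(178)) + 29473)/18236 = ((-7124 - 13*178**2) + 29473)/18236 = ((-7124 - 13*31684) + 29473)*(1/18236) = ((-7124 - 411892) + 29473)*(1/18236) = (-419016 + 29473)*(1/18236) = -389543*1/18236 = -389543/18236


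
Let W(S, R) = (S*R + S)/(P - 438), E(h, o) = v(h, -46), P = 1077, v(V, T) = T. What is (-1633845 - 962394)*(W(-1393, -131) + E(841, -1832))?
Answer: -43759896816/71 ≈ -6.1634e+8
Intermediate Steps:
E(h, o) = -46
W(S, R) = S/639 + R*S/639 (W(S, R) = (S*R + S)/(1077 - 438) = (R*S + S)/639 = (S + R*S)*(1/639) = S/639 + R*S/639)
(-1633845 - 962394)*(W(-1393, -131) + E(841, -1832)) = (-1633845 - 962394)*((1/639)*(-1393)*(1 - 131) - 46) = -2596239*((1/639)*(-1393)*(-130) - 46) = -2596239*(181090/639 - 46) = -2596239*151696/639 = -43759896816/71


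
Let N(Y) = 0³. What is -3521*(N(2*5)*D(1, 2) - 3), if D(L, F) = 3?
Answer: 10563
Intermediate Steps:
N(Y) = 0
-3521*(N(2*5)*D(1, 2) - 3) = -3521*(0*3 - 3) = -3521*(0 - 3) = -3521*(-3) = 10563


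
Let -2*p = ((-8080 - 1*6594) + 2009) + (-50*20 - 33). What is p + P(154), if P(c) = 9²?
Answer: 6930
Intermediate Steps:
p = 6849 (p = -(((-8080 - 1*6594) + 2009) + (-50*20 - 33))/2 = -(((-8080 - 6594) + 2009) + (-1000 - 33))/2 = -((-14674 + 2009) - 1033)/2 = -(-12665 - 1033)/2 = -½*(-13698) = 6849)
P(c) = 81
p + P(154) = 6849 + 81 = 6930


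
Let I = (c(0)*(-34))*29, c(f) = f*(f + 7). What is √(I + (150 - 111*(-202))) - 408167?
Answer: -408167 + 6*√627 ≈ -4.0802e+5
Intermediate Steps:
c(f) = f*(7 + f)
I = 0 (I = ((0*(7 + 0))*(-34))*29 = ((0*7)*(-34))*29 = (0*(-34))*29 = 0*29 = 0)
√(I + (150 - 111*(-202))) - 408167 = √(0 + (150 - 111*(-202))) - 408167 = √(0 + (150 + 22422)) - 408167 = √(0 + 22572) - 408167 = √22572 - 408167 = 6*√627 - 408167 = -408167 + 6*√627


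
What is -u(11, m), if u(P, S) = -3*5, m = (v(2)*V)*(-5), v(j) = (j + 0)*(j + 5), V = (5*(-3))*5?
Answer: 15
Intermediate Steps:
V = -75 (V = -15*5 = -75)
v(j) = j*(5 + j)
m = 5250 (m = ((2*(5 + 2))*(-75))*(-5) = ((2*7)*(-75))*(-5) = (14*(-75))*(-5) = -1050*(-5) = 5250)
u(P, S) = -15
-u(11, m) = -1*(-15) = 15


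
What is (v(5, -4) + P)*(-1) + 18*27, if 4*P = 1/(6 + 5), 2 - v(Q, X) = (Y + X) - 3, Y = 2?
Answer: 21075/44 ≈ 478.98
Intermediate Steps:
v(Q, X) = 3 - X (v(Q, X) = 2 - ((2 + X) - 3) = 2 - (-1 + X) = 2 + (1 - X) = 3 - X)
P = 1/44 (P = 1/(4*(6 + 5)) = (1/4)/11 = (1/4)*(1/11) = 1/44 ≈ 0.022727)
(v(5, -4) + P)*(-1) + 18*27 = ((3 - 1*(-4)) + 1/44)*(-1) + 18*27 = ((3 + 4) + 1/44)*(-1) + 486 = (7 + 1/44)*(-1) + 486 = (309/44)*(-1) + 486 = -309/44 + 486 = 21075/44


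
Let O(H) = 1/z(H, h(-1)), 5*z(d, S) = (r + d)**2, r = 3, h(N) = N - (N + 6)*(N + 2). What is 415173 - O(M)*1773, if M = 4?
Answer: 20334612/49 ≈ 4.1499e+5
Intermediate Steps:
h(N) = N - (2 + N)*(6 + N) (h(N) = N - (6 + N)*(2 + N) = N - (2 + N)*(6 + N))
z(d, S) = (3 + d)**2/5
O(H) = 5/(3 + H)**2 (O(H) = 1/((3 + H)**2/5) = 5/(3 + H)**2)
415173 - O(M)*1773 = 415173 - 5/(3 + 4)**2*1773 = 415173 - 5/7**2*1773 = 415173 - 5*(1/49)*1773 = 415173 - 5*1773/49 = 415173 - 1*8865/49 = 415173 - 8865/49 = 20334612/49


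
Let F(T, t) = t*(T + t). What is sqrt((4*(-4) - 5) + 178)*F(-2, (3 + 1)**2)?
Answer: 224*sqrt(157) ≈ 2806.7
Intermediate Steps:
sqrt((4*(-4) - 5) + 178)*F(-2, (3 + 1)**2) = sqrt((4*(-4) - 5) + 178)*((3 + 1)**2*(-2 + (3 + 1)**2)) = sqrt((-16 - 5) + 178)*(4**2*(-2 + 4**2)) = sqrt(-21 + 178)*(16*(-2 + 16)) = sqrt(157)*(16*14) = sqrt(157)*224 = 224*sqrt(157)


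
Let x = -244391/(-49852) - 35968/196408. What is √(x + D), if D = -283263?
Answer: I*√876679393651955878331/55632566 ≈ 532.22*I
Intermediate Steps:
x = 5775908849/1223916452 (x = -244391*(-1/49852) - 35968*1/196408 = 244391/49852 - 4496/24551 = 5775908849/1223916452 ≈ 4.7192)
√(x + D) = √(5775908849/1223916452 - 283263) = √(-346684470034027/1223916452) = I*√876679393651955878331/55632566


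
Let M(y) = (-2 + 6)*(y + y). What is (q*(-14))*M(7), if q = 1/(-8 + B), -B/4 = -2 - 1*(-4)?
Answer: 49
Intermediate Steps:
B = -8 (B = -4*(-2 - 1*(-4)) = -4*(-2 + 4) = -4*2 = -8)
M(y) = 8*y (M(y) = 4*(2*y) = 8*y)
q = -1/16 (q = 1/(-8 - 8) = 1/(-16) = -1/16 ≈ -0.062500)
(q*(-14))*M(7) = (-1/16*(-14))*(8*7) = (7/8)*56 = 49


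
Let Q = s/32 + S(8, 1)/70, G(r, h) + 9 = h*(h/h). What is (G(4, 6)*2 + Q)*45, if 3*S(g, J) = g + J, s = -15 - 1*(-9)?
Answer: -30969/112 ≈ -276.51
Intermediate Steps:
s = -6 (s = -15 + 9 = -6)
G(r, h) = -9 + h (G(r, h) = -9 + h*(h/h) = -9 + h*1 = -9 + h)
S(g, J) = J/3 + g/3 (S(g, J) = (g + J)/3 = (J + g)/3 = J/3 + g/3)
Q = -81/560 (Q = -6/32 + ((1/3)*1 + (1/3)*8)/70 = -6*1/32 + (1/3 + 8/3)*(1/70) = -3/16 + 3*(1/70) = -3/16 + 3/70 = -81/560 ≈ -0.14464)
(G(4, 6)*2 + Q)*45 = ((-9 + 6)*2 - 81/560)*45 = (-3*2 - 81/560)*45 = (-6 - 81/560)*45 = -3441/560*45 = -30969/112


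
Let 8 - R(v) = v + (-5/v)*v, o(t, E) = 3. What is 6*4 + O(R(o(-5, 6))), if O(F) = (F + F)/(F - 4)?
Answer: 82/3 ≈ 27.333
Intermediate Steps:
R(v) = 13 - v (R(v) = 8 - (v + (-5/v)*v) = 8 - (v - 5) = 8 - (-5 + v) = 8 + (5 - v) = 13 - v)
O(F) = 2*F/(-4 + F) (O(F) = (2*F)/(-4 + F) = 2*F/(-4 + F))
6*4 + O(R(o(-5, 6))) = 6*4 + 2*(13 - 1*3)/(-4 + (13 - 1*3)) = 24 + 2*(13 - 3)/(-4 + (13 - 3)) = 24 + 2*10/(-4 + 10) = 24 + 2*10/6 = 24 + 2*10*(1/6) = 24 + 10/3 = 82/3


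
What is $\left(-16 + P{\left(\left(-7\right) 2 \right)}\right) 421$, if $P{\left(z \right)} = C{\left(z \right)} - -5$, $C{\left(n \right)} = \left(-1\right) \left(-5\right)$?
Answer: $-2526$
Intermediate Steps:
$C{\left(n \right)} = 5$
$P{\left(z \right)} = 10$ ($P{\left(z \right)} = 5 - -5 = 5 + 5 = 10$)
$\left(-16 + P{\left(\left(-7\right) 2 \right)}\right) 421 = \left(-16 + 10\right) 421 = \left(-6\right) 421 = -2526$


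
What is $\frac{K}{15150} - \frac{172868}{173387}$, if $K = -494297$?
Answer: $- \frac{88323624139}{2626813050} \approx -33.624$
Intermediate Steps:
$\frac{K}{15150} - \frac{172868}{173387} = - \frac{494297}{15150} - \frac{172868}{173387} = - \frac{88323624139}{2626813050}$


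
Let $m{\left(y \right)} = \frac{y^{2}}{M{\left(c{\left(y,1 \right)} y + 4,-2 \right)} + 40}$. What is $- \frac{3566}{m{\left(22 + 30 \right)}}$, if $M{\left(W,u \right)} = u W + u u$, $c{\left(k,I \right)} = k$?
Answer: $\frac{2394569}{338} \approx 7084.5$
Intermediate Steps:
$M{\left(W,u \right)} = u^{2} + W u$ ($M{\left(W,u \right)} = W u + u^{2} = u^{2} + W u$)
$m{\left(y \right)} = \frac{y^{2}}{36 - 2 y^{2}}$ ($m{\left(y \right)} = \frac{y^{2}}{- 2 \left(\left(y y + 4\right) - 2\right) + 40} = \frac{y^{2}}{- 2 \left(\left(y^{2} + 4\right) - 2\right) + 40} = \frac{y^{2}}{- 2 \left(\left(4 + y^{2}\right) - 2\right) + 40} = \frac{y^{2}}{- 2 \left(2 + y^{2}\right) + 40} = \frac{y^{2}}{\left(-4 - 2 y^{2}\right) + 40} = \frac{y^{2}}{36 - 2 y^{2}}$)
$- \frac{3566}{m{\left(22 + 30 \right)}} = - \frac{3566}{\left(-1\right) \left(22 + 30\right)^{2} \frac{1}{-36 + 2 \left(22 + 30\right)^{2}}} = - \frac{3566}{\left(-1\right) 52^{2} \frac{1}{-36 + 2 \cdot 52^{2}}} = - \frac{3566}{\left(-1\right) 2704 \frac{1}{-36 + 2 \cdot 2704}} = - \frac{3566}{\left(-1\right) 2704 \frac{1}{-36 + 5408}} = - \frac{3566}{\left(-1\right) 2704 \cdot \frac{1}{5372}} = - \frac{3566}{- \frac{676}{1343}} = \left(-3566\right) \left(- \frac{1343}{676}\right) = \frac{2394569}{338}$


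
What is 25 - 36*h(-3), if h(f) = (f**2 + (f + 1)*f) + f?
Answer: -407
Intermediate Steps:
h(f) = f + f**2 + f*(1 + f) (h(f) = (f**2 + (1 + f)*f) + f = (f**2 + f*(1 + f)) + f = f + f**2 + f*(1 + f))
25 - 36*h(-3) = 25 - 72*(-3)*(1 - 3) = 25 - 72*(-3)*(-2) = 25 - 36*12 = 25 - 432 = -407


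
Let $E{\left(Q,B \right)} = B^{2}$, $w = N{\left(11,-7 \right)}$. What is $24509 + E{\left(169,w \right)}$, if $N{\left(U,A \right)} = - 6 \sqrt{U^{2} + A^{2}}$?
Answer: $30629$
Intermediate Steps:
$N{\left(U,A \right)} = - 6 \sqrt{A^{2} + U^{2}}$
$w = - 6 \sqrt{170}$ ($w = - 6 \sqrt{\left(-7\right)^{2} + 11^{2}} = - 6 \sqrt{49 + 121} = - 6 \sqrt{170} \approx -78.23$)
$24509 + E{\left(169,w \right)} = 24509 + \left(- 6 \sqrt{170}\right)^{2} = 24509 + 6120 = 30629$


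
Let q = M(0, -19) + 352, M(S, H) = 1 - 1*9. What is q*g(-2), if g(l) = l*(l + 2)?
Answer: 0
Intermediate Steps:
M(S, H) = -8 (M(S, H) = 1 - 9 = -8)
g(l) = l*(2 + l)
q = 344 (q = -8 + 352 = 344)
q*g(-2) = 344*(-2*(2 - 2)) = 344*(-2*0) = 344*0 = 0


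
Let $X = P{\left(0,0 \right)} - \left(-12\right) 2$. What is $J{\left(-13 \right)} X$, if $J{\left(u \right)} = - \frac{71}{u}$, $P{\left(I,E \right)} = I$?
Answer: $\frac{1704}{13} \approx 131.08$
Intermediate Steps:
$X = 24$ ($X = 0 - \left(-12\right) 2 = 0 - -24 = 0 + 24 = 24$)
$J{\left(-13 \right)} X = - \frac{71}{-13} \cdot 24 = \left(-71\right) \left(- \frac{1}{13}\right) 24 = \frac{71}{13} \cdot 24 = \frac{1704}{13}$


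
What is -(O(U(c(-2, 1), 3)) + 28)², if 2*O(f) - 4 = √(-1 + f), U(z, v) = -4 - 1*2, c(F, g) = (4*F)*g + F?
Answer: -(60 + I*√7)²/4 ≈ -898.25 - 79.373*I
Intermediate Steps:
c(F, g) = F + 4*F*g (c(F, g) = 4*F*g + F = F + 4*F*g)
U(z, v) = -6 (U(z, v) = -4 - 2 = -6)
O(f) = 2 + √(-1 + f)/2
-(O(U(c(-2, 1), 3)) + 28)² = -((2 + √(-1 - 6)/2) + 28)² = -((2 + √(-7)/2) + 28)² = -((2 + (I*√7)/2) + 28)² = -((2 + I*√7/2) + 28)² = -(30 + I*√7/2)²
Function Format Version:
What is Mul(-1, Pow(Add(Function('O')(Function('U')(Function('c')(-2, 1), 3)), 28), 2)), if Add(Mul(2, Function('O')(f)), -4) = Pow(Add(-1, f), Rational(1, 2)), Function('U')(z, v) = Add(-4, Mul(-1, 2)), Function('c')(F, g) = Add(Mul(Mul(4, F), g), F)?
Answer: Mul(Rational(-1, 4), Pow(Add(60, Mul(I, Pow(7, Rational(1, 2)))), 2)) ≈ Add(-898.25, Mul(-79.373, I))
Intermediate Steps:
Function('c')(F, g) = Add(F, Mul(4, F, g)) (Function('c')(F, g) = Add(Mul(4, F, g), F) = Add(F, Mul(4, F, g)))
Function('U')(z, v) = -6 (Function('U')(z, v) = Add(-4, -2) = -6)
Function('O')(f) = Add(2, Mul(Rational(1, 2), Pow(Add(-1, f), Rational(1, 2))))
Mul(-1, Pow(Add(Function('O')(Function('U')(Function('c')(-2, 1), 3)), 28), 2)) = Mul(-1, Pow(Add(Add(2, Mul(Rational(1, 2), Pow(Add(-1, -6), Rational(1, 2)))), 28), 2)) = Mul(-1, Pow(Add(Add(2, Mul(Rational(1, 2), Pow(-7, Rational(1, 2)))), 28), 2)) = Mul(-1, Pow(Add(Add(2, Mul(Rational(1, 2), Mul(I, Pow(7, Rational(1, 2))))), 28), 2)) = Mul(-1, Pow(Add(Add(2, Mul(Rational(1, 2), I, Pow(7, Rational(1, 2)))), 28), 2)) = Mul(-1, Pow(Add(30, Mul(Rational(1, 2), I, Pow(7, Rational(1, 2)))), 2))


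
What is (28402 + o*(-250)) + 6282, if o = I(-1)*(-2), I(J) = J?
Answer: 34184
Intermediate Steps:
o = 2 (o = -1*(-2) = 2)
(28402 + o*(-250)) + 6282 = (28402 + 2*(-250)) + 6282 = (28402 - 500) + 6282 = 27902 + 6282 = 34184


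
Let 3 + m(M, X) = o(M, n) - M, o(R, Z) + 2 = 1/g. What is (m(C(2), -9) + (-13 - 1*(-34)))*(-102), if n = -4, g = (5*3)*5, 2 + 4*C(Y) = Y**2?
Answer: -39559/25 ≈ -1582.4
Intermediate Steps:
C(Y) = -1/2 + Y**2/4
g = 75 (g = 15*5 = 75)
o(R, Z) = -149/75 (o(R, Z) = -2 + 1/75 = -149/75)
m(M, X) = -374/75 - M (m(M, X) = -3 + (-149/75 - M) = -374/75 - M)
(m(C(2), -9) + (-13 - 1*(-34)))*(-102) = ((-374/75 - (-1/2 + (1/4)*2**2)) + (-13 - 1*(-34)))*(-102) = ((-374/75 - (-1/2 + (1/4)*4)) + (-13 + 34))*(-102) = ((-374/75 - (-1/2 + 1)) + 21)*(-102) = ((-374/75 - 1*1/2) + 21)*(-102) = ((-374/75 - 1/2) + 21)*(-102) = (-823/150 + 21)*(-102) = (2327/150)*(-102) = -39559/25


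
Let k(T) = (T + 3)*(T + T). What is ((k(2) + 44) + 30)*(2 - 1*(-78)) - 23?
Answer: 7497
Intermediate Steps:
k(T) = 2*T*(3 + T) (k(T) = (3 + T)*(2*T) = 2*T*(3 + T))
((k(2) + 44) + 30)*(2 - 1*(-78)) - 23 = ((2*2*(3 + 2) + 44) + 30)*(2 - 1*(-78)) - 23 = ((2*2*5 + 44) + 30)*(2 + 78) - 23 = ((20 + 44) + 30)*80 - 23 = (64 + 30)*80 - 23 = 94*80 - 23 = 7520 - 23 = 7497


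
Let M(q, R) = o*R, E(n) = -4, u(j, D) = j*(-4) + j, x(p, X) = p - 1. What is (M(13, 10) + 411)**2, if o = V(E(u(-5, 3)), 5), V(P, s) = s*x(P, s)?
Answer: 25921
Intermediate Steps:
x(p, X) = -1 + p
u(j, D) = -3*j (u(j, D) = -4*j + j = -3*j)
V(P, s) = s*(-1 + P)
o = -25 (o = 5*(-1 - 4) = 5*(-5) = -25)
M(q, R) = -25*R
(M(13, 10) + 411)**2 = (-25*10 + 411)**2 = (-250 + 411)**2 = 161**2 = 25921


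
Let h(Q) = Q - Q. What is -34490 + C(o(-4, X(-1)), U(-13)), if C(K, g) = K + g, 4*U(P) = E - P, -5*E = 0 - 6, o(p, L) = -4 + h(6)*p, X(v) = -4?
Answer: -689809/20 ≈ -34490.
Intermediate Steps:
h(Q) = 0
o(p, L) = -4 (o(p, L) = -4 + 0*p = -4 + 0 = -4)
E = 6/5 (E = -(0 - 6)/5 = -⅕*(-6) = 6/5 ≈ 1.2000)
U(P) = 3/10 - P/4 (U(P) = (6/5 - P)/4 = 3/10 - P/4)
-34490 + C(o(-4, X(-1)), U(-13)) = -34490 + (-4 + (3/10 - ¼*(-13))) = -34490 + (-4 + (3/10 + 13/4)) = -34490 + (-4 + 71/20) = -34490 - 9/20 = -689809/20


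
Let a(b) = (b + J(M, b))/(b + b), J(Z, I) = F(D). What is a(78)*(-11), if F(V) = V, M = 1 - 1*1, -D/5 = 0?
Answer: -11/2 ≈ -5.5000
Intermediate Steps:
D = 0 (D = -5*0 = 0)
M = 0 (M = 1 - 1 = 0)
J(Z, I) = 0
a(b) = 1/2 (a(b) = (b + 0)/(b + b) = b/((2*b)) = b*(1/(2*b)) = 1/2)
a(78)*(-11) = (1/2)*(-11) = -11/2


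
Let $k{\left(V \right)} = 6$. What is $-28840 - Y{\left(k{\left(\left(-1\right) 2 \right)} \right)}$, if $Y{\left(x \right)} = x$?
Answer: $-28846$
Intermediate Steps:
$-28840 - Y{\left(k{\left(\left(-1\right) 2 \right)} \right)} = -28840 - 6 = -28846$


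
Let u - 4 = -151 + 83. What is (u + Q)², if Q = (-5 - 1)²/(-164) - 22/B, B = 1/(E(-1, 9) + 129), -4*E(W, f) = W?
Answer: 56850295489/6724 ≈ 8.4548e+6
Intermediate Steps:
E(W, f) = -W/4
B = 4/517 (B = 1/(-¼*(-1) + 129) = 1/(¼ + 129) = 1/(517/4) = 4/517 ≈ 0.0077369)
Q = -233185/82 (Q = (-5 - 1)²/(-164) - 22/4/517 = (-6)²*(-1/164) - 22*517/4 = 36*(-1/164) - 5687/2 = -9/41 - 5687/2 = -233185/82 ≈ -2843.7)
u = -64 (u = 4 + (-151 + 83) = 4 - 68 = -64)
(u + Q)² = (-64 - 233185/82)² = (-238433/82)² = 56850295489/6724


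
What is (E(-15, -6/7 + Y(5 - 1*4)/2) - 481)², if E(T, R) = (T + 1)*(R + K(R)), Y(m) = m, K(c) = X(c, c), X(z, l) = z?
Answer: 221841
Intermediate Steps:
K(c) = c
E(T, R) = 2*R*(1 + T) (E(T, R) = (T + 1)*(R + R) = (1 + T)*(2*R) = 2*R*(1 + T))
(E(-15, -6/7 + Y(5 - 1*4)/2) - 481)² = (2*(-6/7 + (5 - 1*4)/2)*(1 - 15) - 481)² = (2*(-6*⅐ + (5 - 4)*(½))*(-14) - 481)² = (2*(-6/7 + 1*(½))*(-14) - 481)² = (2*(-6/7 + ½)*(-14) - 481)² = (2*(-5/14)*(-14) - 481)² = (10 - 481)² = (-471)² = 221841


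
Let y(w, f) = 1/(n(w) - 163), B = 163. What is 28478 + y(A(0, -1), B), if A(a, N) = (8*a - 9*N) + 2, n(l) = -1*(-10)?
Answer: 4357133/153 ≈ 28478.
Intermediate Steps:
n(l) = 10
A(a, N) = 2 - 9*N + 8*a (A(a, N) = (-9*N + 8*a) + 2 = 2 - 9*N + 8*a)
y(w, f) = -1/153 (y(w, f) = 1/(10 - 163) = 1/(-153) = -1/153)
28478 + y(A(0, -1), B) = 28478 - 1/153 = 4357133/153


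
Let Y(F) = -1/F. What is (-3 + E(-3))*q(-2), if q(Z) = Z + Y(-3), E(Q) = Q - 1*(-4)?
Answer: 10/3 ≈ 3.3333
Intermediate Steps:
E(Q) = 4 + Q (E(Q) = Q + 4 = 4 + Q)
q(Z) = ⅓ + Z (q(Z) = Z - 1/(-3) = Z - 1*(-⅓) = Z + ⅓ = ⅓ + Z)
(-3 + E(-3))*q(-2) = (-3 + (4 - 3))*(⅓ - 2) = (-3 + 1)*(-5/3) = -2*(-5/3) = 10/3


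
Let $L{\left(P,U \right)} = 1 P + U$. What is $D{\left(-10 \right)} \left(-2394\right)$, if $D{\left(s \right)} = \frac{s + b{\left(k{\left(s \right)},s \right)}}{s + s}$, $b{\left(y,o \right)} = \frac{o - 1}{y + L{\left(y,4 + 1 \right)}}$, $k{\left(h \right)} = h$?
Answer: $- \frac{55461}{50} \approx -1109.2$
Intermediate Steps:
$L{\left(P,U \right)} = P + U$
$b{\left(y,o \right)} = \frac{-1 + o}{5 + 2 y}$ ($b{\left(y,o \right)} = \frac{o - 1}{y + \left(y + \left(4 + 1\right)\right)} = \frac{-1 + o}{y + \left(y + 5\right)} = \frac{-1 + o}{y + \left(5 + y\right)} = \frac{-1 + o}{5 + 2 y}$)
$D{\left(s \right)} = \frac{s + \frac{-1 + s}{5 + 2 s}}{2 s}$ ($D{\left(s \right)} = \frac{s + \frac{-1 + s}{5 + 2 s}}{s + s} = \frac{s + \frac{-1 + s}{5 + 2 s}}{2 s}$)
$D{\left(-10 \right)} \left(-2394\right) = \frac{-1 - 10 - 10 \left(5 + 2 \left(-10\right)\right)}{2 \left(-10\right) \left(5 + 2 \left(-10\right)\right)} \left(-2394\right) = \frac{1}{2} \left(- \frac{1}{10}\right) \frac{1}{5 - 20} \left(-1 - 10 - 10 \left(5 - 20\right)\right) \left(-2394\right) = \frac{1}{2} \left(- \frac{1}{10}\right) \frac{1}{-15} \left(-1 - 10 - -150\right) \left(-2394\right) = \frac{1}{2} \left(- \frac{1}{10}\right) \left(- \frac{1}{15}\right) \left(-1 - 10 + 150\right) \left(-2394\right) = \frac{1}{2} \left(- \frac{1}{10}\right) \left(- \frac{1}{15}\right) 139 \left(-2394\right) = \frac{139}{300} \left(-2394\right) = - \frac{55461}{50}$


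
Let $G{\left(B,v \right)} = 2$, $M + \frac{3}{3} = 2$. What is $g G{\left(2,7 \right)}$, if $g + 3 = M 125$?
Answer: $244$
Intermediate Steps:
$M = 1$ ($M = -1 + 2 = 1$)
$g = 122$ ($g = -3 + 1 \cdot 125 = -3 + 125 = 122$)
$g G{\left(2,7 \right)} = 122 \cdot 2 = 244$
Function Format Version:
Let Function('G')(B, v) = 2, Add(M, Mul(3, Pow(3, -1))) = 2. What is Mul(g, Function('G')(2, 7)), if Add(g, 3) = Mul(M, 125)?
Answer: 244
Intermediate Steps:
M = 1 (M = Add(-1, 2) = 1)
g = 122 (g = Add(-3, Mul(1, 125)) = Add(-3, 125) = 122)
Mul(g, Function('G')(2, 7)) = Mul(122, 2) = 244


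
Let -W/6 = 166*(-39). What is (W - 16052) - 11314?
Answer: 11478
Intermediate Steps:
W = 38844 (W = -996*(-39) = -6*(-6474) = 38844)
(W - 16052) - 11314 = (38844 - 16052) - 11314 = 22792 - 11314 = 11478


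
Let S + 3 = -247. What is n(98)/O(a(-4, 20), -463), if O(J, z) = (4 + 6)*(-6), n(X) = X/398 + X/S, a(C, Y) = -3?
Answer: 1813/746250 ≈ 0.0024295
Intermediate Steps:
S = -250 (S = -3 - 247 = -250)
n(X) = -37*X/24875 (n(X) = X/398 + X/(-250) = X*(1/398) + X*(-1/250) = X/398 - X/250 = -37*X/24875)
O(J, z) = -60 (O(J, z) = 10*(-6) = -60)
n(98)/O(a(-4, 20), -463) = -37/24875*98/(-60) = -3626/24875*(-1/60) = 1813/746250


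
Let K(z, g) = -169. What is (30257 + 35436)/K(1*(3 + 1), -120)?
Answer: -65693/169 ≈ -388.72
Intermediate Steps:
(30257 + 35436)/K(1*(3 + 1), -120) = (30257 + 35436)/(-169) = 65693*(-1/169) = -65693/169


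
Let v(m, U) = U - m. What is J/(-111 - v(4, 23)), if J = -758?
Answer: 379/65 ≈ 5.8308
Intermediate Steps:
J/(-111 - v(4, 23)) = -758/(-111 - (23 - 1*4)) = -758/(-111 - (23 - 4)) = -758/(-111 - 1*19) = -758/(-111 - 19) = -758/(-130) = -758*(-1/130) = 379/65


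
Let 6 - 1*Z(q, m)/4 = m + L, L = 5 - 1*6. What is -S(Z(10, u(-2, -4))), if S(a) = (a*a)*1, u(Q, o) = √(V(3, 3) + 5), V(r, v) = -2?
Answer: -832 + 224*√3 ≈ -444.02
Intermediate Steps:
L = -1 (L = 5 - 6 = -1)
u(Q, o) = √3 (u(Q, o) = √(-2 + 5) = √3)
Z(q, m) = 28 - 4*m (Z(q, m) = 24 - 4*(m - 1) = 24 - 4*(-1 + m) = 24 + (4 - 4*m) = 28 - 4*m)
S(a) = a² (S(a) = a²*1 = a²)
-S(Z(10, u(-2, -4))) = -(28 - 4*√3)²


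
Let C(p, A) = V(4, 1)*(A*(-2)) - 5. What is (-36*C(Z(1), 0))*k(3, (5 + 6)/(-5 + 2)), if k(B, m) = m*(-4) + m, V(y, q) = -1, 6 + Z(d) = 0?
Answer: 1980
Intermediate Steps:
Z(d) = -6 (Z(d) = -6 + 0 = -6)
C(p, A) = -5 + 2*A (C(p, A) = -A*(-2) - 5 = -(-2)*A - 5 = 2*A - 5 = -5 + 2*A)
k(B, m) = -3*m (k(B, m) = -4*m + m = -3*m)
(-36*C(Z(1), 0))*k(3, (5 + 6)/(-5 + 2)) = (-36*(-5 + 2*0))*(-3*(5 + 6)/(-5 + 2)) = (-36*(-5 + 0))*(-33/(-3)) = (-36*(-5))*(-33*(-1)/3) = 180*(-3*(-11/3)) = 180*11 = 1980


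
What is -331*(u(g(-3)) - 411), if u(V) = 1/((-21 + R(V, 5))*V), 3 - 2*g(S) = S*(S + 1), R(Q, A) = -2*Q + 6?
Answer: 2448407/18 ≈ 1.3602e+5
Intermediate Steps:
R(Q, A) = 6 - 2*Q
g(S) = 3/2 - S*(1 + S)/2 (g(S) = 3/2 - S*(S + 1)/2 = 3/2 - S*(1 + S)/2)
u(V) = 1/(V*(-15 - 2*V)) (u(V) = 1/((-21 + (6 - 2*V))*V) = 1/((-15 - 2*V)*V) = 1/(V*(-15 - 2*V)))
-331*(u(g(-3)) - 411) = -331*(-1/((3/2 - 1/2*(-3) - 1/2*(-3)**2)*(15 + 2*(3/2 - 1/2*(-3) - 1/2*(-3)**2))) - 411) = -331*(-1/((3/2 + 3/2 - 1/2*9)*(15 + 2*(3/2 + 3/2 - 1/2*9))) - 411) = -331*(-1/((3/2 + 3/2 - 9/2)*(15 + 2*(3/2 + 3/2 - 9/2))) - 411) = -331*(-1/((-3/2)*(15 + 2*(-3/2))) - 411) = -331*(-1*(-2/3)/(15 - 3) - 411) = -331*(-1*(-2/3)/12 - 411) = -331*(-1*(-2/3)*1/12 - 411) = -331*(1/18 - 411) = -331*(-7397/18) = 2448407/18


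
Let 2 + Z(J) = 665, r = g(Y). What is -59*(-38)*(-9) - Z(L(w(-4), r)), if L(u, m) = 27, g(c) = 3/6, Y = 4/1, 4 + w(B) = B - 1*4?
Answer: -20841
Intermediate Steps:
w(B) = -8 + B (w(B) = -4 + (B - 1*4) = -4 + (B - 4) = -4 + (-4 + B) = -8 + B)
Y = 4 (Y = 4*1 = 4)
g(c) = 1/2 (g(c) = 3*(1/6) = 1/2)
r = 1/2 ≈ 0.50000
Z(J) = 663 (Z(J) = -2 + 665 = 663)
-59*(-38)*(-9) - Z(L(w(-4), r)) = -59*(-38)*(-9) - 1*663 = 2242*(-9) - 663 = -20178 - 663 = -20841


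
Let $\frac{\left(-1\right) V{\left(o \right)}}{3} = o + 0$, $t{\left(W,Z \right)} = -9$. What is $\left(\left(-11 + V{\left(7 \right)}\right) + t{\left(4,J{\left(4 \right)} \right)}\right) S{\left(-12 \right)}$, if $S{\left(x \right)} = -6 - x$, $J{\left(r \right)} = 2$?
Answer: $-246$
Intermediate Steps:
$V{\left(o \right)} = - 3 o$ ($V{\left(o \right)} = - 3 \left(o + 0\right) = - 3 o$)
$\left(\left(-11 + V{\left(7 \right)}\right) + t{\left(4,J{\left(4 \right)} \right)}\right) S{\left(-12 \right)} = \left(\left(-11 - 21\right) - 9\right) \left(-6 - -12\right) = \left(\left(-11 - 21\right) - 9\right) \left(-6 + 12\right) = \left(-32 - 9\right) 6 = \left(-41\right) 6 = -246$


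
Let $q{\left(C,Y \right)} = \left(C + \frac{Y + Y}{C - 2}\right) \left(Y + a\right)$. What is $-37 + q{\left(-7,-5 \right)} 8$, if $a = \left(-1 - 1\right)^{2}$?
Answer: $\frac{91}{9} \approx 10.111$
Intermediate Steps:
$a = 4$ ($a = \left(-2\right)^{2} = 4$)
$q{\left(C,Y \right)} = \left(4 + Y\right) \left(C + \frac{2 Y}{-2 + C}\right)$ ($q{\left(C,Y \right)} = \left(C + \frac{Y + Y}{C - 2}\right) \left(Y + 4\right) = \left(C + \frac{2 Y}{-2 + C}\right) \left(4 + Y\right) = \left(4 + Y\right) \left(C + \frac{2 Y}{-2 + C}\right)$)
$-37 + q{\left(-7,-5 \right)} 8 = -37 + \frac{\left(-8\right) \left(-7\right) + 2 \left(-5\right)^{2} + 4 \left(-7\right)^{2} + 8 \left(-5\right) - 5 \left(-7\right)^{2} - \left(-14\right) \left(-5\right)}{-2 - 7} \cdot 8 = -37 + \frac{56 + 2 \cdot 25 + 4 \cdot 49 - 40 - 245 - 70}{-9} \cdot 8 = -37 + - \frac{56 + 50 + 196 - 40 - 245 - 70}{9} \cdot 8 = -37 + \left(- \frac{1}{9}\right) \left(-53\right) 8 = -37 + \frac{53}{9} \cdot 8 = -37 + \frac{424}{9} = \frac{91}{9}$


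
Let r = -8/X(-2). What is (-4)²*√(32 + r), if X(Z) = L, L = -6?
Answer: 160*√3/3 ≈ 92.376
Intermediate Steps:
X(Z) = -6
r = 4/3 (r = -8/(-6) = -8*(-⅙) = 4/3 ≈ 1.3333)
(-4)²*√(32 + r) = (-4)²*√(32 + 4/3) = 16*√(100/3) = 16*(10*√3/3) = 160*√3/3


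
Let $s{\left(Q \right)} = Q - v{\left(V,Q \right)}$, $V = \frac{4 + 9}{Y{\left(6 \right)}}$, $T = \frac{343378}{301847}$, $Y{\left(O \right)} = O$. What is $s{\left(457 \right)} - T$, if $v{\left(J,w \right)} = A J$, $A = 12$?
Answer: $\frac{18536097}{43121} \approx 429.86$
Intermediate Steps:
$T = \frac{49054}{43121}$ ($T = 343378 \cdot \frac{1}{301847} = \frac{49054}{43121} \approx 1.1376$)
$V = \frac{13}{6}$ ($V = \frac{4 + 9}{6} = 13 \cdot \frac{1}{6} = \frac{13}{6} \approx 2.1667$)
$v{\left(J,w \right)} = 12 J$
$s{\left(Q \right)} = -26 + Q$ ($s{\left(Q \right)} = Q - 12 \cdot \frac{13}{6} = Q - 26 = -26 + Q$)
$s{\left(457 \right)} - T = \left(-26 + 457\right) - \frac{49054}{43121} = 431 - \frac{49054}{43121} = \frac{18536097}{43121}$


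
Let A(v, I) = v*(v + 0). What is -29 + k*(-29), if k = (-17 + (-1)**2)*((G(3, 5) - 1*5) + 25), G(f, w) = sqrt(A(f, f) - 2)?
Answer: 9251 + 464*sqrt(7) ≈ 10479.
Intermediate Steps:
A(v, I) = v**2 (A(v, I) = v*v = v**2)
G(f, w) = sqrt(-2 + f**2) (G(f, w) = sqrt(f**2 - 2) = sqrt(-2 + f**2))
k = -320 - 16*sqrt(7) (k = (-17 + (-1)**2)*((sqrt(-2 + 3**2) - 1*5) + 25) = (-17 + 1)*((sqrt(-2 + 9) - 5) + 25) = -16*((sqrt(7) - 5) + 25) = -16*((-5 + sqrt(7)) + 25) = -16*(20 + sqrt(7)) = -320 - 16*sqrt(7) ≈ -362.33)
-29 + k*(-29) = -29 + (-320 - 16*sqrt(7))*(-29) = -29 + (9280 + 464*sqrt(7)) = 9251 + 464*sqrt(7)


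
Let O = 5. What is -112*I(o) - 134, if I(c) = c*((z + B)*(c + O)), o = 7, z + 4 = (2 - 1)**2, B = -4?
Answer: 65722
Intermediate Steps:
z = -3 (z = -4 + (2 - 1)**2 = -4 + 1**2 = -4 + 1 = -3)
I(c) = c*(-35 - 7*c) (I(c) = c*((-3 - 4)*(c + 5)) = c*(-7*(5 + c)) = c*(-35 - 7*c))
-112*I(o) - 134 = -(-784)*7*(5 + 7) - 134 = -(-784)*7*12 - 134 = -112*(-588) - 134 = 65856 - 134 = 65722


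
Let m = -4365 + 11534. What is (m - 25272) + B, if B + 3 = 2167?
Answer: -15939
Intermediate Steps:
B = 2164 (B = -3 + 2167 = 2164)
m = 7169
(m - 25272) + B = (7169 - 25272) + 2164 = -18103 + 2164 = -15939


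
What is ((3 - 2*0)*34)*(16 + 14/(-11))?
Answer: 16524/11 ≈ 1502.2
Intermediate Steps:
((3 - 2*0)*34)*(16 + 14/(-11)) = ((3 + 0)*34)*(16 + 14*(-1/11)) = (3*34)*(16 - 14/11) = 102*(162/11) = 16524/11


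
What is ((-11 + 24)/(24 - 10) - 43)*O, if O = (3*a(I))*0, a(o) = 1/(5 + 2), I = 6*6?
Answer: 0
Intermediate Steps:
I = 36
a(o) = ⅐ (a(o) = 1/7 = ⅐)
O = 0 (O = (3*(⅐))*0 = (3/7)*0 = 0)
((-11 + 24)/(24 - 10) - 43)*O = ((-11 + 24)/(24 - 10) - 43)*0 = (13/14 - 43)*0 = -589/14*0 = 0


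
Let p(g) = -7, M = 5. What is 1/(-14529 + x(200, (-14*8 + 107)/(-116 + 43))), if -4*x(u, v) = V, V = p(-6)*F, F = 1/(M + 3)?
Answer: -32/464921 ≈ -6.8829e-5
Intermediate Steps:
F = 1/8 (F = 1/(5 + 3) = 1/8 ≈ 0.12500)
V = -7/8 (V = -7*1/8 = -7/8 ≈ -0.87500)
x(u, v) = 7/32 (x(u, v) = -1/4*(-7/8) = 7/32)
1/(-14529 + x(200, (-14*8 + 107)/(-116 + 43))) = 1/(-14529 + 7/32) = 1/(-464921/32) = -32/464921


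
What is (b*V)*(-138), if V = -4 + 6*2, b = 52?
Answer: -57408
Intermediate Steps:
V = 8 (V = -4 + 12 = 8)
(b*V)*(-138) = (52*8)*(-138) = 416*(-138) = -57408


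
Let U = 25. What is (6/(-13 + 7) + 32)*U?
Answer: 775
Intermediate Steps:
(6/(-13 + 7) + 32)*U = (6/(-13 + 7) + 32)*25 = (6/(-6) + 32)*25 = (6*(-⅙) + 32)*25 = (-1 + 32)*25 = 31*25 = 775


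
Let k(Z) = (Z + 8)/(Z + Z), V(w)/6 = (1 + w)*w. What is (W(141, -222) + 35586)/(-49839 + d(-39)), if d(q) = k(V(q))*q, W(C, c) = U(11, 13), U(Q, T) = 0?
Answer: -4056804/5683871 ≈ -0.71374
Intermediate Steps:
V(w) = 6*w*(1 + w) (V(w) = 6*((1 + w)*w) = 6*(w*(1 + w)) = 6*w*(1 + w))
W(C, c) = 0
k(Z) = (8 + Z)/(2*Z) (k(Z) = (8 + Z)/((2*Z)) = (8 + Z)*(1/(2*Z)) = (8 + Z)/(2*Z))
d(q) = (8 + 6*q*(1 + q))/(12*(1 + q)) (d(q) = ((8 + 6*q*(1 + q))/(2*((6*q*(1 + q)))))*q = ((1/(6*q*(1 + q)))*(8 + 6*q*(1 + q))/2)*q = ((8 + 6*q*(1 + q))/(12*q*(1 + q)))*q = (8 + 6*q*(1 + q))/(12*(1 + q)))
(W(141, -222) + 35586)/(-49839 + d(-39)) = (0 + 35586)/(-49839 + (4 + 3*(-39)*(1 - 39))/(6*(1 - 39))) = 35586/(-49839 + (⅙)*(4 + 3*(-39)*(-38))/(-38)) = 35586/(-49839 + (⅙)*(-1/38)*(4 + 4446)) = 35586/(-49839 + (⅙)*(-1/38)*4450) = 35586/(-49839 - 2225/114) = 35586/(-5683871/114) = 35586*(-114/5683871) = -4056804/5683871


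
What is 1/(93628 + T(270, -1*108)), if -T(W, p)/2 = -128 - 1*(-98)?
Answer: 1/93688 ≈ 1.0674e-5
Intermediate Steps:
T(W, p) = 60 (T(W, p) = -2*(-128 - 1*(-98)) = -2*(-128 + 98) = -2*(-30) = 60)
1/(93628 + T(270, -1*108)) = 1/(93628 + 60) = 1/93688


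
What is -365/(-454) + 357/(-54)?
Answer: -11864/2043 ≈ -5.8071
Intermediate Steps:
-365/(-454) + 357/(-54) = -365*(-1/454) + 357*(-1/54) = 365/454 - 119/18 = -11864/2043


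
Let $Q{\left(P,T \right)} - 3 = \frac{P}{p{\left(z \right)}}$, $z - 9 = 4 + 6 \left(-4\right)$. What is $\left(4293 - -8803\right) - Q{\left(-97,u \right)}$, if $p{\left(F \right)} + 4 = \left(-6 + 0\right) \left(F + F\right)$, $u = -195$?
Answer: $\frac{1676001}{128} \approx 13094.0$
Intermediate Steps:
$z = -11$ ($z = 9 + \left(4 + 6 \left(-4\right)\right) = 9 + \left(4 - 24\right) = 9 - 20 = -11$)
$p{\left(F \right)} = -4 - 12 F$ ($p{\left(F \right)} = -4 + \left(-6 + 0\right) \left(F + F\right) = -4 - 6 \cdot 2 F = -4 - 12 F$)
$Q{\left(P,T \right)} = 3 + \frac{P}{128}$ ($Q{\left(P,T \right)} = 3 + \frac{P}{-4 - -132} = 3 + \frac{P}{-4 + 132} = 3 + \frac{P}{128}$)
$\left(4293 - -8803\right) - Q{\left(-97,u \right)} = \left(4293 - -8803\right) - \left(3 + \frac{1}{128} \left(-97\right)\right) = \left(4293 + 8803\right) - \left(3 - \frac{97}{128}\right) = 13096 - \frac{287}{128} = \frac{1676001}{128}$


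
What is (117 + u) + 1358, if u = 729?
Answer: 2204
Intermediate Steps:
(117 + u) + 1358 = (117 + 729) + 1358 = 846 + 1358 = 2204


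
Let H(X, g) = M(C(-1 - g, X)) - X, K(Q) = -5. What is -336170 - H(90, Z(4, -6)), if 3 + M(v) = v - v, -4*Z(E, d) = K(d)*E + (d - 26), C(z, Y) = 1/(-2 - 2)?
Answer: -336077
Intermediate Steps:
C(z, Y) = -¼ (C(z, Y) = 1/(-4) = -¼)
Z(E, d) = 13/2 - d/4 + 5*E/4 (Z(E, d) = -(-5*E + (d - 26))/4 = -(-5*E + (-26 + d))/4 = -(-26 + d - 5*E)/4 = 13/2 - d/4 + 5*E/4)
M(v) = -3 (M(v) = -3 + (v - v) = -3 + 0 = -3)
H(X, g) = -3 - X
-336170 - H(90, Z(4, -6)) = -336170 - (-3 - 1*90) = -336170 - (-3 - 90) = -336170 - 1*(-93) = -336170 + 93 = -336077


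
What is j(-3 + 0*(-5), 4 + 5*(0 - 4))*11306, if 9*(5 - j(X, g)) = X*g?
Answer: -11306/3 ≈ -3768.7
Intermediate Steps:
j(X, g) = 5 - X*g/9
j(-3 + 0*(-5), 4 + 5*(0 - 4))*11306 = (5 - (-3 + 0*(-5))*(4 + 5*(0 - 4))/9)*11306 = (5 - (-3 + 0)*(4 + 5*(-4))/9)*11306 = (5 - ⅑*(-3)*(4 - 20))*11306 = (5 - ⅑*(-3)*(-16))*11306 = (5 - 16/3)*11306 = -⅓*11306 = -11306/3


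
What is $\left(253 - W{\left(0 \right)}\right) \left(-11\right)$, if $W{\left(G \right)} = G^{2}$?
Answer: $-2783$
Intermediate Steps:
$\left(253 - W{\left(0 \right)}\right) \left(-11\right) = \left(253 - 0^{2}\right) \left(-11\right) = \left(253 - 0\right) \left(-11\right) = \left(253 + 0\right) \left(-11\right) = 253 \left(-11\right) = -2783$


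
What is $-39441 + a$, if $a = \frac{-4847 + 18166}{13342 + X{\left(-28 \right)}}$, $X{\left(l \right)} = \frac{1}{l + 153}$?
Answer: $- \frac{65776102316}{1667751} \approx -39440.0$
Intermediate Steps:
$X{\left(l \right)} = \frac{1}{153 + l}$
$a = \frac{1664875}{1667751}$ ($a = \frac{-4847 + 18166}{13342 + \frac{1}{153 - 28}} = \frac{13319}{13342 + \frac{1}{125}} = \frac{13319}{\frac{1667751}{125}} = 13319 \cdot \frac{125}{1667751} = \frac{1664875}{1667751} \approx 0.99828$)
$-39441 + a = -39441 + \frac{1664875}{1667751} = - \frac{65776102316}{1667751}$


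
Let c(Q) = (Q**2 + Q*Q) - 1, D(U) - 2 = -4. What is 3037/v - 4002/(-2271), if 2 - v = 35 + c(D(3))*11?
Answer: -2152269/83270 ≈ -25.847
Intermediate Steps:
D(U) = -2 (D(U) = 2 - 4 = -2)
c(Q) = -1 + 2*Q**2 (c(Q) = (Q**2 + Q**2) - 1 = 2*Q**2 - 1 = -1 + 2*Q**2)
v = -110 (v = 2 - (35 + (-1 + 2*(-2)**2)*11) = 2 - (35 + (-1 + 2*4)*11) = 2 - (35 + (-1 + 8)*11) = 2 - (35 + 7*11) = 2 - (35 + 77) = 2 - 1*112 = 2 - 112 = -110)
3037/v - 4002/(-2271) = 3037/(-110) - 4002/(-2271) = 3037*(-1/110) - 4002*(-1/2271) = -3037/110 + 1334/757 = -2152269/83270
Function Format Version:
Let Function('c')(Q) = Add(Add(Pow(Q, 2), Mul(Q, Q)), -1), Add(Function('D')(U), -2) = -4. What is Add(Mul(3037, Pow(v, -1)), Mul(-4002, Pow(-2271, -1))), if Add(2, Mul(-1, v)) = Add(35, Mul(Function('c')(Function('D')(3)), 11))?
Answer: Rational(-2152269, 83270) ≈ -25.847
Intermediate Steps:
Function('D')(U) = -2 (Function('D')(U) = Add(2, -4) = -2)
Function('c')(Q) = Add(-1, Mul(2, Pow(Q, 2))) (Function('c')(Q) = Add(Add(Pow(Q, 2), Pow(Q, 2)), -1) = Add(Mul(2, Pow(Q, 2)), -1) = Add(-1, Mul(2, Pow(Q, 2))))
v = -110 (v = Add(2, Mul(-1, Add(35, Mul(Add(-1, Mul(2, Pow(-2, 2))), 11)))) = Add(2, Mul(-1, Add(35, Mul(Add(-1, Mul(2, 4)), 11)))) = Add(2, Mul(-1, Add(35, Mul(Add(-1, 8), 11)))) = Add(2, Mul(-1, Add(35, Mul(7, 11)))) = Add(2, Mul(-1, Add(35, 77))) = Add(2, Mul(-1, 112)) = Add(2, -112) = -110)
Add(Mul(3037, Pow(v, -1)), Mul(-4002, Pow(-2271, -1))) = Add(Mul(3037, Pow(-110, -1)), Mul(-4002, Pow(-2271, -1))) = Add(Mul(3037, Rational(-1, 110)), Mul(-4002, Rational(-1, 2271))) = Add(Rational(-3037, 110), Rational(1334, 757)) = Rational(-2152269, 83270)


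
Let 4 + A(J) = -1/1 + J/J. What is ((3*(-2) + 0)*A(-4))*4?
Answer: 96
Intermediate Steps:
A(J) = -4 (A(J) = -4 + (-1/1 + J/J) = -4 + (-1*1 + 1) = -4 + (-1 + 1) = -4 + 0 = -4)
((3*(-2) + 0)*A(-4))*4 = ((3*(-2) + 0)*(-4))*4 = ((-6 + 0)*(-4))*4 = -6*(-4)*4 = 24*4 = 96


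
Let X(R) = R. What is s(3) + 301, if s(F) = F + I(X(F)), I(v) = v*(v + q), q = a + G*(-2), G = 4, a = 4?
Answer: 301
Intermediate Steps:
q = -4 (q = 4 + 4*(-2) = 4 - 8 = -4)
I(v) = v*(-4 + v) (I(v) = v*(v - 4) = v*(-4 + v))
s(F) = F + F*(-4 + F)
s(3) + 301 = 3*(-3 + 3) + 301 = 3*0 + 301 = 0 + 301 = 301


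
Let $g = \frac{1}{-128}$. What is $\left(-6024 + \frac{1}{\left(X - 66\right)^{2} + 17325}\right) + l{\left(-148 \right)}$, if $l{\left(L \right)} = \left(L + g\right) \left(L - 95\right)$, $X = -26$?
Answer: $\frac{98837967335}{3300992} \approx 29942.0$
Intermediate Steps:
$g = - \frac{1}{128} \approx -0.0078125$
$l{\left(L \right)} = \left(-95 + L\right) \left(- \frac{1}{128} + L\right)$ ($l{\left(L \right)} = \left(L - \frac{1}{128}\right) \left(L - 95\right) = \left(- \frac{1}{128} + L\right) \left(-95 + L\right) = \left(-95 + L\right) \left(- \frac{1}{128} + L\right)$)
$\left(-6024 + \frac{1}{\left(X - 66\right)^{2} + 17325}\right) + l{\left(-148 \right)} = \left(-6024 + \frac{1}{\left(-26 - 66\right)^{2} + 17325}\right) + \left(\frac{95}{128} + \left(-148\right)^{2} - - \frac{449957}{32}\right) = \left(-6024 + \frac{1}{\left(-92\right)^{2} + 17325}\right) + \left(\frac{95}{128} + 21904 + \frac{449957}{32}\right) = \left(-6024 + \frac{1}{8464 + 17325}\right) + \frac{4603635}{128} = \left(-6024 + \frac{1}{25789}\right) + \frac{4603635}{128} = - \frac{155352935}{25789} + \frac{4603635}{128} = \frac{98837967335}{3300992}$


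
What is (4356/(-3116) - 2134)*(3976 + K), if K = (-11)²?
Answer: -6815257075/779 ≈ -8.7487e+6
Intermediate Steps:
K = 121
(4356/(-3116) - 2134)*(3976 + K) = (4356/(-3116) - 2134)*(3976 + 121) = (4356*(-1/3116) - 2134)*4097 = (-1089/779 - 2134)*4097 = -1663475/779*4097 = -6815257075/779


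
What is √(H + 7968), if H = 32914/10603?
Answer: √896140303654/10603 ≈ 89.281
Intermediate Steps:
H = 32914/10603 (H = 32914*(1/10603) = 32914/10603 ≈ 3.1042)
√(H + 7968) = √(32914/10603 + 7968) = √(84517618/10603) = √896140303654/10603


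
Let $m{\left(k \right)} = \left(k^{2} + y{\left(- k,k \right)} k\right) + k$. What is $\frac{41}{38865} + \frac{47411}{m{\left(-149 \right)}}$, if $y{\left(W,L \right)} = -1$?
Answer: $\frac{1843538756}{862841865} \approx 2.1366$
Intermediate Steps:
$m{\left(k \right)} = k^{2}$ ($m{\left(k \right)} = \left(k^{2} - k\right) + k = k^{2}$)
$\frac{41}{38865} + \frac{47411}{m{\left(-149 \right)}} = \frac{41}{38865} + \frac{47411}{\left(-149\right)^{2}} = 41 \cdot \frac{1}{38865} + \frac{47411}{22201} = \frac{41}{38865} + 47411 \cdot \frac{1}{22201} = \frac{41}{38865} + \frac{47411}{22201} = \frac{1843538756}{862841865}$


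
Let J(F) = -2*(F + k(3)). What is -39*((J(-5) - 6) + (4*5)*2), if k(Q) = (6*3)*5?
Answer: 5304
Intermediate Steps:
k(Q) = 90 (k(Q) = 18*5 = 90)
J(F) = -180 - 2*F (J(F) = -2*(F + 90) = -2*(90 + F) = -180 - 2*F)
-39*((J(-5) - 6) + (4*5)*2) = -39*(((-180 - 2*(-5)) - 6) + (4*5)*2) = -39*(((-180 + 10) - 6) + 20*2) = -39*((-170 - 6) + 40) = -39*(-176 + 40) = -39*(-136) = 5304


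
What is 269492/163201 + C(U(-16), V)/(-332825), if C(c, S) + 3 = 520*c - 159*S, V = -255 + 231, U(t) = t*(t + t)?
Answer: 45620755247/54317372825 ≈ 0.83989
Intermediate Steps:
U(t) = 2*t² (U(t) = t*(2*t) = 2*t²)
V = -24
C(c, S) = -3 - 159*S + 520*c (C(c, S) = -3 + (520*c - 159*S) = -3 + (-159*S + 520*c) = -3 - 159*S + 520*c)
269492/163201 + C(U(-16), V)/(-332825) = 269492/163201 + (-3 - 159*(-24) + 520*(2*(-16)²))/(-332825) = 269492*(1/163201) + (-3 + 3816 + 520*(2*256))*(-1/332825) = 269492/163201 + (-3 + 3816 + 520*512)*(-1/332825) = 269492/163201 + (-3 + 3816 + 266240)*(-1/332825) = 269492/163201 + 270053*(-1/332825) = 269492/163201 - 270053/332825 = 45620755247/54317372825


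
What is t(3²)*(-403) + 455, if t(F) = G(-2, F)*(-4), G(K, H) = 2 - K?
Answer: 6903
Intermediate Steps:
t(F) = -16 (t(F) = (2 - 1*(-2))*(-4) = (2 + 2)*(-4) = 4*(-4) = -16)
t(3²)*(-403) + 455 = -16*(-403) + 455 = 6448 + 455 = 6903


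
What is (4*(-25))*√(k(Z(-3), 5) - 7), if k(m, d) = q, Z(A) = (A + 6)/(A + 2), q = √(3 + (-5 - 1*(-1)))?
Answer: -100*√(-7 + I) ≈ -18.85 - 265.25*I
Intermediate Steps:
q = I (q = √(3 + (-5 + 1)) = √(3 - 4) = √(-1) = I ≈ 1.0*I)
Z(A) = (6 + A)/(2 + A)
k(m, d) = I
(4*(-25))*√(k(Z(-3), 5) - 7) = (4*(-25))*√(I - 7) = -100*√(-7 + I)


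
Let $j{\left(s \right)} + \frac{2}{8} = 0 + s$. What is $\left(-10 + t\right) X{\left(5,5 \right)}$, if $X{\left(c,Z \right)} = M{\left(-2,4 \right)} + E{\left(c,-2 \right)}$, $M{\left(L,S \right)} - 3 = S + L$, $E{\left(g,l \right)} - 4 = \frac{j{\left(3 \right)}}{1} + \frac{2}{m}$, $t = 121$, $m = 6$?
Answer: $\frac{5365}{4} \approx 1341.3$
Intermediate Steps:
$j{\left(s \right)} = - \frac{1}{4} + s$ ($j{\left(s \right)} = - \frac{1}{4} + \left(0 + s\right) = - \frac{1}{4} + s$)
$E{\left(g,l \right)} = \frac{85}{12}$ ($E{\left(g,l \right)} = 4 + \left(\frac{- \frac{1}{4} + 3}{1} + \frac{2}{6}\right) = 4 + \left(\frac{11}{4} \cdot 1 + 2 \cdot \frac{1}{6}\right) = 4 + \left(\frac{11}{4} + \frac{1}{3}\right) = 4 + \frac{37}{12} = \frac{85}{12}$)
$M{\left(L,S \right)} = 3 + L + S$ ($M{\left(L,S \right)} = 3 + \left(S + L\right) = 3 + \left(L + S\right) = 3 + L + S$)
$X{\left(c,Z \right)} = \frac{145}{12}$ ($X{\left(c,Z \right)} = \left(3 - 2 + 4\right) + \frac{85}{12} = 5 + \frac{85}{12} = \frac{145}{12}$)
$\left(-10 + t\right) X{\left(5,5 \right)} = \left(-10 + 121\right) \frac{145}{12} = 111 \cdot \frac{145}{12} = \frac{5365}{4}$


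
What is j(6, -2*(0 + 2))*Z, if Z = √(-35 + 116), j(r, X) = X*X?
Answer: 144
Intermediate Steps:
j(r, X) = X²
Z = 9 (Z = √81 = 9)
j(6, -2*(0 + 2))*Z = (-2*(0 + 2))²*9 = (-2*2)²*9 = (-4)²*9 = 16*9 = 144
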